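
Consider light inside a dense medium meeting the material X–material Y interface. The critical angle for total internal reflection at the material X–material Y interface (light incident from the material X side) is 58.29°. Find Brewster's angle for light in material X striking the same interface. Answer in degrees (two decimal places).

θ_B ≈ 40.39°

n₂/n₁ = sin θ_c = sin 58.29° = 0.8507.
tan θ_B equals the same ratio, so θ_B = arctan(0.8507) = 40.39°.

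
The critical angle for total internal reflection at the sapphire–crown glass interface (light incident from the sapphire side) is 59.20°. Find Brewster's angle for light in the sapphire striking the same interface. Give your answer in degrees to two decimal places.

θ_B ≈ 40.66°

At the critical angle sin θ_c = n₂/n₁, giving n₂/n₁ = sin 59.20° = 0.8590.
Then tan θ_B = n₂/n₁ = 0.8590, so θ_B = arctan 0.8590 = 40.66°.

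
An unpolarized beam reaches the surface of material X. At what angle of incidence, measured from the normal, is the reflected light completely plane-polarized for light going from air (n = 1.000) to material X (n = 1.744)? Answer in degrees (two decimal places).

θ_B ≈ 60.17°

The reflected p-component vanishes when tan θ_B = n₂/n₁.
Brewster's condition: tan θ_B = n₂/n₁ = 1.744/1.000 = 1.7440.
So θ_B = arctan 1.7440 = 60.17°.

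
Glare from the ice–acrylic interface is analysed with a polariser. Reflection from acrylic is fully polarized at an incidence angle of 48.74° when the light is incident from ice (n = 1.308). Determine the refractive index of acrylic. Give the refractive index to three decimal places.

Brewster's law: tan θ_B = n₂/n₁ (light incident in ice, refracted into acrylic).
n₂ = n₁ tan θ_B = 1.308 × tan 48.74° = 1.491.

n ≈ 1.491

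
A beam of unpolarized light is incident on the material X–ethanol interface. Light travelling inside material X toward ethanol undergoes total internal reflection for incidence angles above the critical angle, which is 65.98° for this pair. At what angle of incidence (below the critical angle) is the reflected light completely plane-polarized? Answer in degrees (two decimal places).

At the critical angle sin θ_c = n₂/n₁, giving n₂/n₁ = sin 65.98° = 0.9134.
Then tan θ_B = n₂/n₁ = 0.9134, so θ_B = arctan 0.9134 = 42.41°.

θ_B ≈ 42.41°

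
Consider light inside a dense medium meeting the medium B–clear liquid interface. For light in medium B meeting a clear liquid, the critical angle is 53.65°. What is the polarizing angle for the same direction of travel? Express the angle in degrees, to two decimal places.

n₂/n₁ = sin θ_c = sin 53.65° = 0.8054.
tan θ_B equals the same ratio, so θ_B = arctan(0.8054) = 38.85°.

θ_B ≈ 38.85°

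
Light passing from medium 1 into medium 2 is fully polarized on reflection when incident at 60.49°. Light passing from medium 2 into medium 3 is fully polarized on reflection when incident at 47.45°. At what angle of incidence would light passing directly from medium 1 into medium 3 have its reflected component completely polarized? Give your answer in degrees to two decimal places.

tan θ_B(1→2) = n₂/n₁ = tan 60.49° = 1.7668.
tan θ_B(2→3) = n₃/n₂ = tan 47.45° = 1.0894.
Multiplying, n₃/n₁ = 1.7668 × 1.0894 = 1.9247, and θ_B(1→3) = arctan 1.9247 = 62.55°.

θ_B ≈ 62.55°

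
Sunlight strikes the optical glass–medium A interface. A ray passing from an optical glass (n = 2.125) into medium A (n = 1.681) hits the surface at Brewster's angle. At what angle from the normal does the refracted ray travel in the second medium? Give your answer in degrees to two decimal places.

First find Brewster's angle: tan θ_B = 1.681/2.125 = 0.7911, giving θ_B = 38.35°.
The refracted ray is perpendicular to the reflected ray, so θ_t = 90° − θ_B = 51.65°.

θ_t ≈ 51.65°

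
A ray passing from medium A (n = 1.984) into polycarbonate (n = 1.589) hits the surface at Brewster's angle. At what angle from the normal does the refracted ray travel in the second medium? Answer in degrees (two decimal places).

θ_B = arctan(n₂/n₁) = arctan(1.589/1.984) = 38.69°.
At Brewster's angle the reflected and refracted rays are perpendicular, so θ_t = 90° − θ_B = 90° − 38.69° = 51.31°.

θ_t ≈ 51.31°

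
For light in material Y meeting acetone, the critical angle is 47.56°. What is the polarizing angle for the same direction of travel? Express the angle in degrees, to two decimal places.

sin θ_c = n₂/n₁, so n₂/n₁ = sin 47.56° = 0.7380.
Brewster: tan θ_B = n₂/n₁ = 0.7380.
θ_B = arctan(0.7380) = 36.43°.

θ_B ≈ 36.43°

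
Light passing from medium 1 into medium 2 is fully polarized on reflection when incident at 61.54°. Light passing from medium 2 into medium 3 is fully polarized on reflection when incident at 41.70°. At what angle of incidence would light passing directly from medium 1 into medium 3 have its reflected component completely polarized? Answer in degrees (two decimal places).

Each Brewster angle gives a ratio: n₂/n₁ = tan 61.54° = 1.8448, n₃/n₂ = tan 41.70° = 0.8910.
So n₃/n₁ = (n₂/n₁)(n₃/n₂) = 1.8448 × 0.8910 = 1.6437.
θ_B(1→3) = arctan(1.6437) = 58.68°.

θ_B ≈ 58.68°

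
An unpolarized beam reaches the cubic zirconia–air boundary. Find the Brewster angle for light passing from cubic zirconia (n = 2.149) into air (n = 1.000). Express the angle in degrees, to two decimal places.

θ_B ≈ 24.95°

Here n₂/n₁ = 1.000/2.149 = 0.4653, and Brewster's law gives tan θ_B = n₂/n₁. Taking the arctangent, θ_B = 24.95°.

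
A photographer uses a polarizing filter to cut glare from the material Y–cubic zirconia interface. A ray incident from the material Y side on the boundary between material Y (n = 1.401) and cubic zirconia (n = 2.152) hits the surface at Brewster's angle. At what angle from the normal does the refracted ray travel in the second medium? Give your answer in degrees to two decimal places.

θ_t ≈ 33.07°

θ_B = arctan(n₂/n₁) = arctan(2.152/1.401) = 56.93°.
The refracted ray is perpendicular to the reflected ray, so θ_t = 90° − θ_B = 33.07°.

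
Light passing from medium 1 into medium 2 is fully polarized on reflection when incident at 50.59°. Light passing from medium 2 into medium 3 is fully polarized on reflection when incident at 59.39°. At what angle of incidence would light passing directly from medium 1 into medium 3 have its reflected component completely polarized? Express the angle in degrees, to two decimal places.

θ_B ≈ 64.07°

Each Brewster angle gives a ratio: n₂/n₁ = tan 50.59° = 1.2170, n₃/n₂ = tan 59.39° = 1.6902.
n₃/n₁ = 2.0570. Then tan θ_B(1→3) = n₃/n₁, so θ_B(1→3) = arctan(2.0570) = 64.07°.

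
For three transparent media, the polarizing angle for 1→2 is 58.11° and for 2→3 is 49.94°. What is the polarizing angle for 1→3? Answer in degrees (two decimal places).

θ_B ≈ 62.38°

n₂/n₁ = tan 58.11° = 1.6072 and n₃/n₂ = tan 49.94° = 1.1892.
n₃/n₁ = 1.9113. Then tan θ_B(1→3) = n₃/n₁, so θ_B(1→3) = arctan(1.9113) = 62.38°.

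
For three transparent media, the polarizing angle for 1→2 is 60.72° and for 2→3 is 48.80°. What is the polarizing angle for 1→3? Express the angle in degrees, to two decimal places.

tan θ_B(1→2) = n₂/n₁ = tan 60.72° = 1.7834.
tan θ_B(2→3) = n₃/n₂ = tan 48.80° = 1.1423.
n₃/n₁ = 2.0372. Then tan θ_B(1→3) = n₃/n₁, so θ_B(1→3) = arctan(2.0372) = 63.86°.

θ_B ≈ 63.86°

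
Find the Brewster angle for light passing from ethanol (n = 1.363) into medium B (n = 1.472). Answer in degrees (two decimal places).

θ_B ≈ 47.20°

tan θ_B = n₂/n₁ = 1.472/1.363 = 1.0800.
θ_B = arctan(1.0800) = 47.20°.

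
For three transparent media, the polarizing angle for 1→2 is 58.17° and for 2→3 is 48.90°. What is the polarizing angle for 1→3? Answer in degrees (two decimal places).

θ_B ≈ 61.56°

tan θ_B(1→2) = n₂/n₁ = tan 58.17° = 1.6110.
tan θ_B(2→3) = n₃/n₂ = tan 48.90° = 1.1463.
Multiplying, n₃/n₁ = 1.6110 × 1.1463 = 1.8467, and θ_B(1→3) = arctan 1.8467 = 61.56°.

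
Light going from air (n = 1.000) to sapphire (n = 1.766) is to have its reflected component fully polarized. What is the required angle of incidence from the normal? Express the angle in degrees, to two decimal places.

θ_B ≈ 60.48°

The reflected p-component vanishes when tan θ_B = n₂/n₁.
Here n₂/n₁ = 1.766/1.000 = 1.7660, and Brewster's law gives tan θ_B = n₂/n₁. Taking the arctangent, θ_B = 60.48°.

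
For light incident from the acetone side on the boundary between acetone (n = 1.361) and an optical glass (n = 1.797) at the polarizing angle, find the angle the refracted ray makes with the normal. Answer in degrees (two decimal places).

tan θ_B = n₂/n₁ = 1.797/1.361 = 1.3204, so θ_B = 52.86°.
The refracted ray is perpendicular to the reflected ray, so θ_t = 90° − θ_B = 37.14°.

θ_t ≈ 37.14°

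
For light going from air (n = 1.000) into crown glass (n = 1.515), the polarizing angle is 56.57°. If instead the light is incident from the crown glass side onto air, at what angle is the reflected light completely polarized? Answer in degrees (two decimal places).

tan θ_B' = n₁/n₂ = 1/tan θ_B, so θ_B' = 90° − θ_B.
θ_B' = 90° − 56.57° = 33.43°.

θ_B' ≈ 33.43°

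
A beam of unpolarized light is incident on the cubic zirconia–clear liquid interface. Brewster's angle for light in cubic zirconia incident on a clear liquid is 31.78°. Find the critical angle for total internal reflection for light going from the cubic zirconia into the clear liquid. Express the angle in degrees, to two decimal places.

θ_c ≈ 38.28°

n₂/n₁ = tan 31.78° = 0.6195; the critical angle satisfies sin θ_c = n₂/n₁.
θ_c = arcsin(0.6195) = 38.28°.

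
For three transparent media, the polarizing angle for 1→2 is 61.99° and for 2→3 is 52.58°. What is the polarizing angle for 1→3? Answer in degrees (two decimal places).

θ_B ≈ 67.85°

tan θ_B(1→2) = n₂/n₁ = tan 61.99° = 1.8799.
tan θ_B(2→3) = n₃/n₂ = tan 52.58° = 1.3070.
Multiplying, n₃/n₁ = 1.8799 × 1.3070 = 2.4571, and θ_B(1→3) = arctan 2.4571 = 67.85°.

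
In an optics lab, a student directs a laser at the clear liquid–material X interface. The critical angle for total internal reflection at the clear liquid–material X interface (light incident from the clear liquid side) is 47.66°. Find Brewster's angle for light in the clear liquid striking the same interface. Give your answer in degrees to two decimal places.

At the critical angle sin θ_c = n₂/n₁, giving n₂/n₁ = sin 47.66° = 0.7392.
Then tan θ_B = n₂/n₁ = 0.7392, so θ_B = arctan 0.7392 = 36.47°.

θ_B ≈ 36.47°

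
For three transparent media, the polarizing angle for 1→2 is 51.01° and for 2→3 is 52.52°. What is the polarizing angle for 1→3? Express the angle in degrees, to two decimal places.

θ_B ≈ 58.17°

Each Brewster angle gives a ratio: n₂/n₁ = tan 51.01° = 1.2353, n₃/n₂ = tan 52.52° = 1.3042.
So n₃/n₁ = (n₂/n₁)(n₃/n₂) = 1.2353 × 1.3042 = 1.6111.
θ_B(1→3) = arctan(1.6111) = 58.17°.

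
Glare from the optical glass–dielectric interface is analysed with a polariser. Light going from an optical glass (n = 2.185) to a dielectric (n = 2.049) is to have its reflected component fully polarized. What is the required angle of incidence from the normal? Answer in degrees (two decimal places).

θ_B ≈ 43.16°

The reflected p-component vanishes when tan θ_B = n₂/n₁.
Here n₂/n₁ = 2.049/2.185 = 0.9378, and Brewster's law gives tan θ_B = n₂/n₁.
θ_B = arctan(0.9378) = 43.16°.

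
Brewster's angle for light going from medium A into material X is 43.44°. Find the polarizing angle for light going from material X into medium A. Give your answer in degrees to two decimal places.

The two Brewster angles are complementary: θ_B' = 90° − θ_B = 90° − 43.44° = 46.56°.

θ_B' ≈ 46.56°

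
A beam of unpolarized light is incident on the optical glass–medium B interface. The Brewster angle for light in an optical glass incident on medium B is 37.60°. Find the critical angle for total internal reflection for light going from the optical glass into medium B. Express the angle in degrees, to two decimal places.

From Brewster, n₂/n₁ = tan θ_B = tan 37.60° = 0.7701.
Then sin θ_c = n₂/n₁ = 0.7701, so θ_c = arcsin 0.7701 = 50.36°.

θ_c ≈ 50.36°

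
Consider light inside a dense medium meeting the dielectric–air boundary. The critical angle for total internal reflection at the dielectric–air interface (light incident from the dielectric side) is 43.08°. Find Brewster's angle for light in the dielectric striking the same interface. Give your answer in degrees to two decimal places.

At the critical angle sin θ_c = n₂/n₁, giving n₂/n₁ = sin 43.08° = 0.6830.
Then tan θ_B = n₂/n₁ = 0.6830, so θ_B = arctan 0.6830 = 34.33°.

θ_B ≈ 34.33°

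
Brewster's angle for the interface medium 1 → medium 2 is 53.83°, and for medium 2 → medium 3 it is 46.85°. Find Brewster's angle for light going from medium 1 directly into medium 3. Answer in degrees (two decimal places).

n₂/n₁ = tan 53.83° = 1.3678 and n₃/n₂ = tan 46.85° = 1.0668.
Multiplying, n₃/n₁ = 1.3678 × 1.0668 = 1.4591, and θ_B(1→3) = arctan 1.4591 = 55.58°.

θ_B ≈ 55.58°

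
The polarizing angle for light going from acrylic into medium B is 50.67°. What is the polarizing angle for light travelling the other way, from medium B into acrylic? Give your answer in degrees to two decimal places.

θ_B' ≈ 39.33°

tan θ_B' = n₁/n₂ = 1/tan θ_B, so θ_B' = 90° − θ_B.
θ_B' = 90° − 50.67° = 39.33°.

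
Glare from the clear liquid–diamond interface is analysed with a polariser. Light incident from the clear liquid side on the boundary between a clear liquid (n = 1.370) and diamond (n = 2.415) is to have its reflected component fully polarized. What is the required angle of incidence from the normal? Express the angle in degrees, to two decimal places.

θ_B ≈ 60.43°

Brewster's condition: tan θ_B = n₂/n₁ = 2.415/1.370 = 1.7628.
So θ_B = arctan 1.7628 = 60.43°.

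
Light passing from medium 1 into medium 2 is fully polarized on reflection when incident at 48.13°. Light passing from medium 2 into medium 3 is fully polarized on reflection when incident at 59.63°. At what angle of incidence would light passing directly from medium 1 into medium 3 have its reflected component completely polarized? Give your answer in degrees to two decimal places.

Each Brewster angle gives a ratio: n₂/n₁ = tan 48.13° = 1.1157, n₃/n₂ = tan 59.63° = 1.7065.
n₃/n₁ = 1.9039. Then tan θ_B(1→3) = n₃/n₁, so θ_B(1→3) = arctan(1.9039) = 62.29°.

θ_B ≈ 62.29°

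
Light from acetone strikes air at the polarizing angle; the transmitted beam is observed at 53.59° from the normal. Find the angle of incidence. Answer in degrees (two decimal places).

θ_B ≈ 36.41°

Brewster's condition makes the reflected and refracted beams perpendicular: θ_B + θ_t = 90°.
θ_B = 90° − 53.59° = 36.41°.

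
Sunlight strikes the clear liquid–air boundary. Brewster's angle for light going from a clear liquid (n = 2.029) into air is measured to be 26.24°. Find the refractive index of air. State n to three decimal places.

n ≈ 1.000

Brewster's law: tan θ_B = n₂/n₁ (light incident in a clear liquid, refracted into air).
n₂ = n₁ tan θ_B = 2.029 × tan 26.24° = 1.000.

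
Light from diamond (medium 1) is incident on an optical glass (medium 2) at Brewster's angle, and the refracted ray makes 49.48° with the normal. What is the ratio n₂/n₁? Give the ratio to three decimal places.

n₂/n₁ ≈ 0.855

At Brewster incidence θ_B = 90° − θ_t = 90° − 49.48° = 40.52°.
tan θ_B = n₂/n₁, so n₂/n₁ = tan 40.52° = 0.855.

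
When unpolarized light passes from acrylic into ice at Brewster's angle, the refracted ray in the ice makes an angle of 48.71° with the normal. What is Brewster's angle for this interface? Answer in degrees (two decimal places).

Since the reflected and refracted rays are at right angles at the polarizing angle, θ_B + θ_t = 90°.
θ_B = 90° − 48.71° = 41.29°.

θ_B ≈ 41.29°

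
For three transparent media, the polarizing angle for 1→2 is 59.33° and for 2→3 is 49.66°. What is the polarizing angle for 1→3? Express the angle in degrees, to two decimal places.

θ_B ≈ 63.27°

Each Brewster angle gives a ratio: n₂/n₁ = tan 59.33° = 1.6862, n₃/n₂ = tan 49.66° = 1.1775.
So n₃/n₁ = (n₂/n₁)(n₃/n₂) = 1.6862 × 1.1775 = 1.9855.
θ_B(1→3) = arctan(1.9855) = 63.27°.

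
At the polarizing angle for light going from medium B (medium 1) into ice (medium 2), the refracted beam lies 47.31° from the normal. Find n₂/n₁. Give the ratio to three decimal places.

At Brewster incidence θ_B = 90° − θ_t = 90° − 47.31° = 42.69°.
tan θ_B = n₂/n₁, so n₂/n₁ = tan 42.69° = 0.922.

n₂/n₁ ≈ 0.922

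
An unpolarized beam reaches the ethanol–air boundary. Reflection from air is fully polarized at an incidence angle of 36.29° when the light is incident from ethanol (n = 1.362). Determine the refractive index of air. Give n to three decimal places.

n ≈ 1.000

Full polarization of the reflected beam means tan θ_B = n₂/n₁, where n₁ is the incident medium (ethanol).
n₂ = n₁ tan θ_B = 1.362 × tan 36.29° = 1.000.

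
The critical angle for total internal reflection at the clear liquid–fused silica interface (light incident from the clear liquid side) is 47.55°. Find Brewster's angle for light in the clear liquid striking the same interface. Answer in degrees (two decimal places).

At the critical angle sin θ_c = n₂/n₁, giving n₂/n₁ = sin 47.55° = 0.7379.
Then tan θ_B = n₂/n₁ = 0.7379, so θ_B = arctan 0.7379 = 36.42°.

θ_B ≈ 36.42°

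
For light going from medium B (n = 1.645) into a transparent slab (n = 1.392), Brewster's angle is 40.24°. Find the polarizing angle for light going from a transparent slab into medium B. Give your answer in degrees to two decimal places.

θ_B' ≈ 49.76°

Reversing the direction swaps n₁ and n₂, so tan θ_B' = 1/tan θ_B and θ_B' = 90° − θ_B.
Hence θ_B' = 90° − 40.24° = 49.76°.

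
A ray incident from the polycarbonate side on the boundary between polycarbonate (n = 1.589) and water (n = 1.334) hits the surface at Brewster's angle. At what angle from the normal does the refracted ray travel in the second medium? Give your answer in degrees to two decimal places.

θ_B = arctan(n₂/n₁) = arctan(1.334/1.589) = 40.01°.
At Brewster's angle the reflected and refracted rays are perpendicular, so θ_t = 90° − θ_B = 90° − 40.01° = 49.99°.

θ_t ≈ 49.99°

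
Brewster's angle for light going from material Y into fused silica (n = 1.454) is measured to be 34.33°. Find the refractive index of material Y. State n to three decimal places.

n ≈ 2.129

Full polarization of the reflected beam means tan θ_B = n₂/n₁, where n₁ is the incident medium (material Y).
n₁ = n₂ / tan θ_B = 1.454 / tan 34.33° = 2.129.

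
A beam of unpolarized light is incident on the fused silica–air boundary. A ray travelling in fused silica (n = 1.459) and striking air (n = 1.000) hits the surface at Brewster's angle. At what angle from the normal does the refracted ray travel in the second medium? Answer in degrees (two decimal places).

θ_t ≈ 55.57°

tan θ_B = n₂/n₁ = 1.000/1.459 = 0.6854, so θ_B = 34.43°.
The refracted ray is perpendicular to the reflected ray, so θ_t = 90° − θ_B = 55.57°.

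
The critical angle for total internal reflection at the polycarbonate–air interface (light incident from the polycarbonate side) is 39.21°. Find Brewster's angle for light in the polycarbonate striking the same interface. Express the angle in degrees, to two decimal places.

sin θ_c = n₂/n₁, so n₂/n₁ = sin 39.21° = 0.6322.
Brewster: tan θ_B = n₂/n₁ = 0.6322.
θ_B = arctan(0.6322) = 32.30°.

θ_B ≈ 32.30°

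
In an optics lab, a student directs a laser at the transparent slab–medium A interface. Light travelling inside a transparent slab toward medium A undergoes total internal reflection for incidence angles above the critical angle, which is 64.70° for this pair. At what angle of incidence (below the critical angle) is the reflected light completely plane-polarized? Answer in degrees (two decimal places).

At the critical angle sin θ_c = n₂/n₁, giving n₂/n₁ = sin 64.70° = 0.9041.
Then tan θ_B = n₂/n₁ = 0.9041, so θ_B = arctan 0.9041 = 42.12°.

θ_B ≈ 42.12°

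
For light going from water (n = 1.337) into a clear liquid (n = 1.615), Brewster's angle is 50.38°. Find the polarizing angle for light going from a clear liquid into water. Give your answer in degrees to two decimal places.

The two Brewster angles are complementary: θ_B' = 90° − θ_B = 90° − 50.38° = 39.62°.

θ_B' ≈ 39.62°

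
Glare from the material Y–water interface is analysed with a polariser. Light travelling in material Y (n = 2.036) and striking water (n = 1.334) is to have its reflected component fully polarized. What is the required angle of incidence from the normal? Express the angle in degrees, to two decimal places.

Brewster's condition: tan θ_B = n₂/n₁ = 1.334/2.036 = 0.6552. Taking the arctangent, θ_B = 33.23°.

θ_B ≈ 33.23°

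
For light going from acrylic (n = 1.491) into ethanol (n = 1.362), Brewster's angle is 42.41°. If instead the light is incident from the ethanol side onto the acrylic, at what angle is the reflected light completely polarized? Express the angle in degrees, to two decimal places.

θ_B' ≈ 47.59°

Reversing the direction swaps n₁ and n₂, so tan θ_B' = 1/tan θ_B and θ_B' = 90° − θ_B.
Hence θ_B' = 90° − 42.41° = 47.59°.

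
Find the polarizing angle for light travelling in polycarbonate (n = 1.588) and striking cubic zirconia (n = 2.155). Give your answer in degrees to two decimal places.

At Brewster's angle the reflected and refracted rays are perpendicular, which with Snell's law gives tan θ_B = n₂/n₁.
Here n₂/n₁ = 2.155/1.588 = 1.3571, and Brewster's law gives tan θ_B = n₂/n₁.
So θ_B = arctan 1.3571 = 53.61°.

θ_B ≈ 53.61°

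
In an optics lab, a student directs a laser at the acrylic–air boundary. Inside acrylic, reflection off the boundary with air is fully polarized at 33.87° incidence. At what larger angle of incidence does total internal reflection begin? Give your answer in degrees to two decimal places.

n₂/n₁ = tan 33.87° = 0.6712; the critical angle satisfies sin θ_c = n₂/n₁.
θ_c = arcsin(0.6712) = 42.16°.

θ_c ≈ 42.16°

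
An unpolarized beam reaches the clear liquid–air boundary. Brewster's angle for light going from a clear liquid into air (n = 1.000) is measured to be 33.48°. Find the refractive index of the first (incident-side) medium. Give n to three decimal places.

n ≈ 1.512

Brewster's law: tan θ_B = n₂/n₁ (light incident in a clear liquid, refracted into air).
n₁ = n₂ / tan θ_B = 1.000 / tan 33.48° = 1.512.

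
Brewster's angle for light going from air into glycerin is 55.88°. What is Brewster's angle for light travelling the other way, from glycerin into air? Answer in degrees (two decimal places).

θ_B' ≈ 34.12°

tan θ_B' = n₁/n₂ = 1/tan θ_B, so θ_B' = 90° − θ_B.
θ_B' = 90° − 55.88° = 34.12°.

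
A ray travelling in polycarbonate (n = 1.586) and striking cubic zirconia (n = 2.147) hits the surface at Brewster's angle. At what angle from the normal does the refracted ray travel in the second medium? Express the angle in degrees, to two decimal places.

θ_t ≈ 36.45°

θ_B = arctan(n₂/n₁) = arctan(2.147/1.586) = 53.55°.
At Brewster's angle the reflected and refracted rays are perpendicular, so θ_t = 90° − θ_B = 90° − 53.55° = 36.45°.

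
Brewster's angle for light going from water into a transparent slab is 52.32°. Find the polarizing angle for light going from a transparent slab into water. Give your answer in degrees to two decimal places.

The two Brewster angles are complementary: θ_B' = 90° − θ_B = 90° − 52.32° = 37.68°.

θ_B' ≈ 37.68°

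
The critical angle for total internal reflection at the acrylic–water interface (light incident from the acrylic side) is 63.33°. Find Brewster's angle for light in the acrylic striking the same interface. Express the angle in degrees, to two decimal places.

n₂/n₁ = sin θ_c = sin 63.33° = 0.8936.
tan θ_B equals the same ratio, so θ_B = arctan(0.8936) = 41.78°.

θ_B ≈ 41.78°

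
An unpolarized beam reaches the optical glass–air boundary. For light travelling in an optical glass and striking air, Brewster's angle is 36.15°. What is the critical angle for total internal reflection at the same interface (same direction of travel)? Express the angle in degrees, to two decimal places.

n₂/n₁ = tan 36.15° = 0.7306; the critical angle satisfies sin θ_c = n₂/n₁.
θ_c = arcsin(0.7306) = 46.93°.

θ_c ≈ 46.93°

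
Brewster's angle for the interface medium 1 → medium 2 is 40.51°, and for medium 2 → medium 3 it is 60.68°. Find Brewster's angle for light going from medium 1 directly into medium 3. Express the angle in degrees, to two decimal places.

θ_B ≈ 56.68°

n₂/n₁ = tan 40.51° = 0.8544 and n₃/n₂ = tan 60.68° = 1.7805.
So n₃/n₁ = (n₂/n₁)(n₃/n₂) = 0.8544 × 1.7805 = 1.5212.
θ_B(1→3) = arctan(1.5212) = 56.68°.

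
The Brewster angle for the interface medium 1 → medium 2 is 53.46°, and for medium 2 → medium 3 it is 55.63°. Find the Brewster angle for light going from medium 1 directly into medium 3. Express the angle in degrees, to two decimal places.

θ_B ≈ 63.12°

n₂/n₁ = tan 53.46° = 1.3495 and n₃/n₂ = tan 55.63° = 1.4621.
So n₃/n₁ = (n₂/n₁)(n₃/n₂) = 1.3495 × 1.4621 = 1.9730.
θ_B(1→3) = arctan(1.9730) = 63.12°.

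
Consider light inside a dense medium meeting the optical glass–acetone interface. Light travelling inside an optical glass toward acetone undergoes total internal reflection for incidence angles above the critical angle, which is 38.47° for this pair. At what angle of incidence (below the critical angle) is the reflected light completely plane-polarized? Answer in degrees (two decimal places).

sin θ_c = n₂/n₁, so n₂/n₁ = sin 38.47° = 0.6221.
Brewster: tan θ_B = n₂/n₁ = 0.6221.
θ_B = arctan(0.6221) = 31.89°.

θ_B ≈ 31.89°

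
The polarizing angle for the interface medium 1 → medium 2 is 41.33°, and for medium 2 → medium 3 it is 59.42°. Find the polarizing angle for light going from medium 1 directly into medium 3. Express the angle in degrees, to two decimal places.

n₂/n₁ = tan 41.33° = 0.8794 and n₃/n₂ = tan 59.42° = 1.6923.
So n₃/n₁ = (n₂/n₁)(n₃/n₂) = 0.8794 × 1.6923 = 1.4883.
θ_B(1→3) = arctan(1.4883) = 56.10°.

θ_B ≈ 56.10°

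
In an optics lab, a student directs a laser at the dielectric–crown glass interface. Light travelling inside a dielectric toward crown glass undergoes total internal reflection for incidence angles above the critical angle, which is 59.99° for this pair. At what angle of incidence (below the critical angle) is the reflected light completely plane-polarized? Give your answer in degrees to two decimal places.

n₂/n₁ = sin θ_c = sin 59.99° = 0.8659.
tan θ_B equals the same ratio, so θ_B = arctan(0.8659) = 40.89°.

θ_B ≈ 40.89°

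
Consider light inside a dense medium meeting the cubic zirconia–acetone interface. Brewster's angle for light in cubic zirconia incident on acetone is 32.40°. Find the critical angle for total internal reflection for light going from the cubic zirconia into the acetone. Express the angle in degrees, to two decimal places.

θ_c ≈ 39.39°

n₂/n₁ = tan 32.40° = 0.6346; the critical angle satisfies sin θ_c = n₂/n₁.
θ_c = arcsin(0.6346) = 39.39°.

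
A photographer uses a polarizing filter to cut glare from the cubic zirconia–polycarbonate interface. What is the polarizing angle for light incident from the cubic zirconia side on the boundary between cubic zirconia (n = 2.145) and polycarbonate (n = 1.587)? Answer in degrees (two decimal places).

Here n₂/n₁ = 1.587/2.145 = 0.7399, and Brewster's law gives tan θ_B = n₂/n₁. Taking the arctangent, θ_B = 36.50°.

θ_B ≈ 36.50°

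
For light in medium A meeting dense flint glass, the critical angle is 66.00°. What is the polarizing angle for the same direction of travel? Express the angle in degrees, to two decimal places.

At the critical angle sin θ_c = n₂/n₁, giving n₂/n₁ = sin 66.00° = 0.9135.
Then tan θ_B = n₂/n₁ = 0.9135, so θ_B = arctan 0.9135 = 42.41°.

θ_B ≈ 42.41°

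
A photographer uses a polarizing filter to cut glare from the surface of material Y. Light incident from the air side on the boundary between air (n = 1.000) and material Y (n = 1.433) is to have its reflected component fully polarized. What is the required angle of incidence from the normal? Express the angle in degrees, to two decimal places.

θ_B ≈ 55.09°

Here n₂/n₁ = 1.433/1.000 = 1.4330, and Brewster's law gives tan θ_B = n₂/n₁.
So θ_B = arctan 1.4330 = 55.09°.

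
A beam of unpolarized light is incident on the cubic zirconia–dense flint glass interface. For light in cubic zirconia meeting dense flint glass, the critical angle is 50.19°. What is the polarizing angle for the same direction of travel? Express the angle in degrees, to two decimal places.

At the critical angle sin θ_c = n₂/n₁, giving n₂/n₁ = sin 50.19° = 0.7682.
Then tan θ_B = n₂/n₁ = 0.7682, so θ_B = arctan 0.7682 = 37.53°.

θ_B ≈ 37.53°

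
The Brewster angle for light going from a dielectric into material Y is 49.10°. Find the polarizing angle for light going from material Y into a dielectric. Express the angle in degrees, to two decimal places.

The two Brewster angles are complementary: θ_B' = 90° − θ_B = 90° − 49.10° = 40.90°.

θ_B' ≈ 40.90°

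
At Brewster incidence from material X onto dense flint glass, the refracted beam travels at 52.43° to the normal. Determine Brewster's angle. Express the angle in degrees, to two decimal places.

At Brewster's angle the reflected and refracted rays are perpendicular, so θ_B + θ_t = 90°.
θ_B = 90° − 52.43° = 37.57°.

θ_B ≈ 37.57°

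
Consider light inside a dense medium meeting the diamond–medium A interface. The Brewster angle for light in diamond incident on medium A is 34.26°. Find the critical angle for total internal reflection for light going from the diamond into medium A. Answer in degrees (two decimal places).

n₂/n₁ = tan 34.26° = 0.6811; the critical angle satisfies sin θ_c = n₂/n₁.
θ_c = arcsin(0.6811) = 42.93°.

θ_c ≈ 42.93°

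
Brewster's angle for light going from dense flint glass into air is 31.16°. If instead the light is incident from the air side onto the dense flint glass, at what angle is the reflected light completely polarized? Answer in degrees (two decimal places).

tan θ_B' = n₁/n₂ = 1/tan θ_B, so θ_B' = 90° − θ_B.
θ_B' = 90° − 31.16° = 58.84°.

θ_B' ≈ 58.84°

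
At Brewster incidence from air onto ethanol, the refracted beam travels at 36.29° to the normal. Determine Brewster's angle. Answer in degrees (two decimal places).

θ_B ≈ 53.71°

Since the reflected and refracted rays are at right angles at the polarizing angle, θ_B + θ_t = 90°.
θ_B = 90° − 36.29° = 53.71°.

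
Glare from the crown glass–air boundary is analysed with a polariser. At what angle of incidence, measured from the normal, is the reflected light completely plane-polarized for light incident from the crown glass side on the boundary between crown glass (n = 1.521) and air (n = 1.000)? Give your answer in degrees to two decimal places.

Here n₂/n₁ = 1.000/1.521 = 0.6575, and Brewster's law gives tan θ_B = n₂/n₁.
θ_B = arctan(0.6575) = 33.32°.

θ_B ≈ 33.32°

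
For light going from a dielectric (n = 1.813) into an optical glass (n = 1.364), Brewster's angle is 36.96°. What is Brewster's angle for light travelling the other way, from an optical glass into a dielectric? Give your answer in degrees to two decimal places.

The two Brewster angles are complementary: θ_B' = 90° − θ_B = 90° − 36.96° = 53.04°.

θ_B' ≈ 53.04°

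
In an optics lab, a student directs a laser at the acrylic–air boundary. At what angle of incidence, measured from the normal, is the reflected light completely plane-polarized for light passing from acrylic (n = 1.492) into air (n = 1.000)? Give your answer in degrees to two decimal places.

Here n₂/n₁ = 1.000/1.492 = 0.6702, and Brewster's law gives tan θ_B = n₂/n₁. Taking the arctangent, θ_B = 33.83°.

θ_B ≈ 33.83°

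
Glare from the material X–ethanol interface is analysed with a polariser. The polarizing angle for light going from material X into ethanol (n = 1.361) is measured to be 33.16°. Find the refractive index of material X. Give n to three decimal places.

Brewster's law: tan θ_B = n₂/n₁ (light incident in material X, refracted into ethanol).
n₁ = n₂ / tan θ_B = 1.361 / tan 33.16° = 2.083.

n ≈ 2.083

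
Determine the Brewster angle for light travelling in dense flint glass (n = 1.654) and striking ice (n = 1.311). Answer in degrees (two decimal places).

θ_B ≈ 38.40°

The reflected p-component vanishes when tan θ_B = n₂/n₁.
Here n₂/n₁ = 1.311/1.654 = 0.7926, and Brewster's law gives tan θ_B = n₂/n₁.
θ_B = arctan(0.7926) = 38.40°.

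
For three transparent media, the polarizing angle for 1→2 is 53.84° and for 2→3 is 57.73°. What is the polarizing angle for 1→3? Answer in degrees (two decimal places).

Each Brewster angle gives a ratio: n₂/n₁ = tan 53.84° = 1.3683, n₃/n₂ = tan 57.73° = 1.5837.
n₃/n₁ = 2.1670. Then tan θ_B(1→3) = n₃/n₁, so θ_B(1→3) = arctan(2.1670) = 65.23°.

θ_B ≈ 65.23°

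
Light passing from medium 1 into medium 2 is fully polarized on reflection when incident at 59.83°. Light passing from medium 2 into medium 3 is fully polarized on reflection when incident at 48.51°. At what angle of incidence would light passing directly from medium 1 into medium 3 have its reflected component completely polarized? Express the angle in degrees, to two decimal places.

Each Brewster angle gives a ratio: n₂/n₁ = tan 59.83° = 1.7202, n₃/n₂ = tan 48.51° = 1.1307.
So n₃/n₁ = (n₂/n₁)(n₃/n₂) = 1.7202 × 1.1307 = 1.9451.
θ_B(1→3) = arctan(1.9451) = 62.79°.

θ_B ≈ 62.79°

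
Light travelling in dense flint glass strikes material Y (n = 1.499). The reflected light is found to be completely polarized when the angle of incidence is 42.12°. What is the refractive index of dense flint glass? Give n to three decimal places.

n ≈ 1.658

At Brewster's angle, tan θ_B = n₂/n₁ with n₁ on the incident side (dense flint glass) and n₂ on the transmitted side (material Y).
n₁ = n₂ / tan θ_B = 1.499 / tan 42.12° = 1.658.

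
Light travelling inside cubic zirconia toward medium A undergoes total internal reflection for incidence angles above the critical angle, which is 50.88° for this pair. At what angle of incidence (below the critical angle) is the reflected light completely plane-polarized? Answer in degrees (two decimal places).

At the critical angle sin θ_c = n₂/n₁, giving n₂/n₁ = sin 50.88° = 0.7758.
Then tan θ_B = n₂/n₁ = 0.7758, so θ_B = arctan 0.7758 = 37.81°.

θ_B ≈ 37.81°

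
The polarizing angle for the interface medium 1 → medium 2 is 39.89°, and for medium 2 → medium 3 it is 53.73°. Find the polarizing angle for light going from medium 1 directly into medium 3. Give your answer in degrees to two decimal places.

θ_B ≈ 48.72°

n₂/n₁ = tan 39.89° = 0.8358 and n₃/n₂ = tan 53.73° = 1.3628.
n₃/n₁ = 1.1391. Then tan θ_B(1→3) = n₃/n₁, so θ_B(1→3) = arctan(1.1391) = 48.72°.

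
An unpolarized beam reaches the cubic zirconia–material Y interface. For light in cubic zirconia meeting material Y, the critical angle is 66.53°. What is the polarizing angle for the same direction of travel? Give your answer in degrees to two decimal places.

θ_B ≈ 42.53°

n₂/n₁ = sin θ_c = sin 66.53° = 0.9173.
tan θ_B equals the same ratio, so θ_B = arctan(0.9173) = 42.53°.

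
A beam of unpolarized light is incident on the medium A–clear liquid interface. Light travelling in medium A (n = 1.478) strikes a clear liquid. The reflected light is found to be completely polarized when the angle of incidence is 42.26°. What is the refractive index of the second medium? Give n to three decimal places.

Brewster's law: tan θ_B = n₂/n₁ (light incident in medium A, refracted into a clear liquid).
n₂ = n₁ tan θ_B = 1.478 × tan 42.26° = 1.343.

n ≈ 1.343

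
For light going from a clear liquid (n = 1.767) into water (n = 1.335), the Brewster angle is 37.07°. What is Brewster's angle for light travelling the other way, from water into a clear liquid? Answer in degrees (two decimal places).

θ_B' ≈ 52.93°

The two Brewster angles are complementary: θ_B' = 90° − θ_B = 90° − 37.07° = 52.93°.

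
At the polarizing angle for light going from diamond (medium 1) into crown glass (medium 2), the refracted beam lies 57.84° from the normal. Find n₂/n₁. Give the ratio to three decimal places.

n₂/n₁ ≈ 0.629

θ_B + θ_t = 90°, so θ_B = 90° − 57.84° = 32.16°.
Then n₂/n₁ = tan θ_B = tan 32.16° = 0.629.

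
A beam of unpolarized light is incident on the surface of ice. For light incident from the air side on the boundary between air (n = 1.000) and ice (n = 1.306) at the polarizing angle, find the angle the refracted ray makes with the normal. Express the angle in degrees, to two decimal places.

tan θ_B = n₂/n₁ = 1.306/1.000 = 1.3060, so θ_B = 52.56°.
The refracted ray is perpendicular to the reflected ray, so θ_t = 90° − θ_B = 37.44°.

θ_t ≈ 37.44°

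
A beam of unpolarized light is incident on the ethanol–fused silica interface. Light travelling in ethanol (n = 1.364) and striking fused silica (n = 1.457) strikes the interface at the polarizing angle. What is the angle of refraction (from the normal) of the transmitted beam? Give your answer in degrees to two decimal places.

tan θ_B = n₂/n₁ = 1.457/1.364 = 1.0682, so θ_B = 46.89°.
Since θ_B + θ_t = 90° at Brewster incidence, θ_t = 90° − 46.89° = 43.11°.

θ_t ≈ 43.11°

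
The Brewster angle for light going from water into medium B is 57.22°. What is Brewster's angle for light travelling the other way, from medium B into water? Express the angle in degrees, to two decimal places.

θ_B' ≈ 32.78°

The two Brewster angles are complementary: θ_B' = 90° − θ_B = 90° − 57.22° = 32.78°.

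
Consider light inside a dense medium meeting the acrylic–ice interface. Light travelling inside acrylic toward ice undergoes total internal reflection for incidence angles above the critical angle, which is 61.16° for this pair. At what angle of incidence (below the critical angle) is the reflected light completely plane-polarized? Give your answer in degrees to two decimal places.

n₂/n₁ = sin θ_c = sin 61.16° = 0.8760.
tan θ_B equals the same ratio, so θ_B = arctan(0.8760) = 41.22°.

θ_B ≈ 41.22°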